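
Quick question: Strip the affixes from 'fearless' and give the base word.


Remove suffix '-less' from 'fearless' to get root 'fear'.

fear


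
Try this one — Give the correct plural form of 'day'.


Apply rule: Add -s. 'day' becomes 'days'.

days


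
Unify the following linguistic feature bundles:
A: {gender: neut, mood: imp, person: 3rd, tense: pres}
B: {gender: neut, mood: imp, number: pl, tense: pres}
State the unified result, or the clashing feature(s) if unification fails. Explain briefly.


Compare features:
gender: A=neut vs B=neut -> unified: neut
mood: A=imp vs B=imp -> unified: imp
number: A=_ vs B=pl -> unified: pl
person: A=3rd vs B=_ -> unified: 3rd
tense: A=pres vs B=pres -> unified: pres
No clashes found.

Unified: {gender: neut, mood: imp, number: pl, person: 3rd, tense: pres}


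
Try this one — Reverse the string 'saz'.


Reverse 'saz' character by character: 'zas'.

zas


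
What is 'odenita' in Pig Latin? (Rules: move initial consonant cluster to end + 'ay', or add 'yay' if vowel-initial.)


'odenita' starts with a vowel, so add 'yay': 'odenitayay'.

odenitayay


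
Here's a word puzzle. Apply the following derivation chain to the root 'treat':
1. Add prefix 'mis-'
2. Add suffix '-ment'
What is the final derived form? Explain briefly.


Step 1: Add prefix 'mis-' to 'treat' = 'mistreat'
Step 2: Add suffix '-ment' to 'mistreat' = 'mistreatment'

mistreatment


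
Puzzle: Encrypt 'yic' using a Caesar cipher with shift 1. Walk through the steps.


Shift each letter by 1: y -> z, i -> j, c -> d. Result: 'zjd'.

zjd


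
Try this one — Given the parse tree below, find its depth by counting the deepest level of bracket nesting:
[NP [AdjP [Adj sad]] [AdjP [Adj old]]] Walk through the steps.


Count bracket nesting levels:
'[' at pos 0: depth = 1
'[' at pos 4: depth = 2
'[' at pos 10: depth = 3
'[' at pos 21: depth = 2
'[' at pos 27: depth = 3
Maximum depth reached: 3

3


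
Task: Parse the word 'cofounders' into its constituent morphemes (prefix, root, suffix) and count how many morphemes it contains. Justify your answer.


Step 1: Identify prefix: 'co' (meaning: together)
Step 2: Identify root: 'found'
Step 3: Identify suffix(es): 'er, s'
Decomposition: co- (prefix: together) + found (root) + -er (suffix: one who) + -s (plural)
Total morphemes: 4

4 morphemes (co- (prefix: together) + found (root) + -er (suffix: one who) + -s (plural))


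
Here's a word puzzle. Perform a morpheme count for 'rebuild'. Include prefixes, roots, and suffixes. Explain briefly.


Decomposition: re- (prefix) + build (root) = 2 morpheme(s)

2 morphemes


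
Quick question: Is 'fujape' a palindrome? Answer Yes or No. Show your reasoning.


Forward: 'fujape'
Reversed: 'epajuf'
They differ.

No


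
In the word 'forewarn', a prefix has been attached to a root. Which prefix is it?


The word 'forewarn' = 'fore' (prefix) + 'warn' (root). The prefix is 'fore'.

fore


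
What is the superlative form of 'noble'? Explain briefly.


Apply superlative formation (ends in e: add -st): 'noble' -> 'noblest'.

noblest


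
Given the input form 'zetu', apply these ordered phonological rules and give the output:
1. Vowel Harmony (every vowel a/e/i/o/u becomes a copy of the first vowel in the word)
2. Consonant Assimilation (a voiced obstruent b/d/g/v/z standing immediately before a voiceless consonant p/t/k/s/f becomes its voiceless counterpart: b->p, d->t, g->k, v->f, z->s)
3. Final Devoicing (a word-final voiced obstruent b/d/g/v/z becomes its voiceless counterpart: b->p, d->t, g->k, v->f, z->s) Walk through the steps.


Starting form: 'zetu'
Rule 1: Vowel Harmony: all vowels become 'e' (matching first vowel). 'zetu' -> 'zete'
Rule 2: Consonant Assimilation: no voiced obstruent (b/d/g/v/z) stands immediately before a voiceless consonant (p/t/k/s/f). No change.
Rule 3: Final Devoicing: the word ends in the vowel 'e', not a consonant. No change.
Final form: 'zete'

zete


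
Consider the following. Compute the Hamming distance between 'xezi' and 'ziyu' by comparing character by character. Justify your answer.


Alignment:
Position 1: 'x' vs 'z' = DIFFER
Position 2: 'e' vs 'i' = DIFFER
Position 3: 'z' vs 'y' = DIFFER
Position 4: 'i' vs 'u' = DIFFER
Total differences: 4

4


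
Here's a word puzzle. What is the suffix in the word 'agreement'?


The word 'agreement' = 'agree' (root) + '-ment' (suffix). The suffix is '-ment'.

ment


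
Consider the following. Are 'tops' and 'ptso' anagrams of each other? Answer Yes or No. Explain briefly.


Sorted letters of 'tops': 'opst'
Sorted letters of 'ptso': 'opst'
They match.

Yes


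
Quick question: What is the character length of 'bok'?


Spell out 'bok' and number each letter: b(1), o(2), k(3). Total: 3 letters.

3


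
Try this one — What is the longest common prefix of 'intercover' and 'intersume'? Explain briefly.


Compare from the start: 5 characters match: 'inter'. Mismatch at position 6: 'c' vs 's'.

inter


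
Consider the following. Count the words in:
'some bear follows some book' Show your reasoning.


Split into words: some | bear | follows | some | book = 5 words.

5


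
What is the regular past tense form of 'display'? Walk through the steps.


Apply rule: Add -ed. 'display' becomes 'displayed'.

displayed


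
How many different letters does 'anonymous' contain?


Unique letters in 'anonymous': {a, m, n, o, s, u, y} = 7 distinct letters.

7


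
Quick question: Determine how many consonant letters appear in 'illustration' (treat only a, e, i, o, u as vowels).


Consonants in 'illustration': l, l, s, t, r, t, n = 7 consonants.

7


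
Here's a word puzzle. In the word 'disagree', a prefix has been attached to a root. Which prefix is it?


The word 'disagree' = 'dis' (prefix) + 'agree' (root). The prefix is 'dis'.

dis


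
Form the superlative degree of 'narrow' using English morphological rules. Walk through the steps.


Apply superlative formation (add -est): 'narrow' -> 'narrowest'.

narrowest


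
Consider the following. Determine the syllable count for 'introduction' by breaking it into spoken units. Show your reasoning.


Break 'introduction' into syllables: in-tro-duc-tion -> in | tro | duc | tion = 4 syllables

4 syllables


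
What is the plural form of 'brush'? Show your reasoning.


Apply rule: Add -es (sibilant/fricative ending). 'brush' becomes 'brushes'.

brushes


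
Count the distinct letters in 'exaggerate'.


Unique letters in 'exaggerate': {a, e, g, r, t, x} = 6 distinct letters.

6


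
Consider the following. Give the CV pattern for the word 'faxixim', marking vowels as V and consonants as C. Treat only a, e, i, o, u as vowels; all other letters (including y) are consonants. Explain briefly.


Letter mapping: f = C, a = V, x = C, i = V, x = C, i = V, m = C.

CVCVCVC


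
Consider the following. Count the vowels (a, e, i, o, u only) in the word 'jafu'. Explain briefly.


Vowels in 'jafu': a, u = 2 vowels.

2


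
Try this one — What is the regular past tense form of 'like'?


Apply rule: Add -d (word ends in -e). 'like' becomes 'liked'.

liked


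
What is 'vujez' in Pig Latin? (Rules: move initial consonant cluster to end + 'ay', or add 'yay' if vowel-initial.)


'vujez': move consonant cluster 'v' to end and add 'ay': 'ujezvay'.

ujezvay


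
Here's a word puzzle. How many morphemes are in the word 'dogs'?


Decomposition: dog (root) + -s (plural) = 2 morpheme(s)

2 morphemes


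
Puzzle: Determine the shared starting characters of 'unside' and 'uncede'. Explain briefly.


Compare from the start: 2 characters match: 'un'. Mismatch at position 3: 's' vs 'c'.

un


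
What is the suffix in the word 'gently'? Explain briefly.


The word 'gently' = 'gentle' (root) + '-ly' (suffix). The suffix is '-ly'.

ly


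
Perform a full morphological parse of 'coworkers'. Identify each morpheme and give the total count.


Step 1: Identify prefix: 'co' (meaning: together)
Step 2: Identify root: 'work'
Step 3: Identify suffix(es): 'er, s'
Decomposition: co- (prefix: together) + work (root) + -er (suffix: one who) + -s (plural)
Total morphemes: 4

4 morphemes (co- (prefix: together) + work (root) + -er (suffix: one who) + -s (plural))


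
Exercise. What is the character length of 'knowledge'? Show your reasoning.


Spell out 'knowledge' and number each letter: k(1), n(2), o(3), w(4), l(5), e(6), d(7), g(8), e(9). Total: 9 letters.

9


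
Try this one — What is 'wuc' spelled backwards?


Reverse 'wuc' character by character: 'cuw'.

cuw


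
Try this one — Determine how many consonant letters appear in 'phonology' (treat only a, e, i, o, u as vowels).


Consonants in 'phonology': p, h, n, l, g, y = 6 consonants.

6


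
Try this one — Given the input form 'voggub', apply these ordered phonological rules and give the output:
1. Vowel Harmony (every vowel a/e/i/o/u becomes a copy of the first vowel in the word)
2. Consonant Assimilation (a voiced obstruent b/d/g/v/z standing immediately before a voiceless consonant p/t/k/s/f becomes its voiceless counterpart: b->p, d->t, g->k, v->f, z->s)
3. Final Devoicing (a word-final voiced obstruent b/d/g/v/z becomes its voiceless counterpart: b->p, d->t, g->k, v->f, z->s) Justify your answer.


Starting form: 'voggub'
Rule 1: Vowel Harmony: all vowels become 'o' (matching first vowel). 'voggub' -> 'voggob'
Rule 2: Consonant Assimilation: no voiced obstruent (b/d/g/v/z) stands immediately before a voiceless consonant (p/t/k/s/f). No change.
Rule 3: Final Devoicing: word-final voiced obstruent 'b' becomes voiceless 'p'. 'voggob' -> 'voggop'
Final form: 'voggop'

voggop


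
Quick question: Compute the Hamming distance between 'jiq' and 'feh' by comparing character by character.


Alignment:
Position 1: 'j' vs 'f' = DIFFER
Position 2: 'i' vs 'e' = DIFFER
Position 3: 'q' vs 'h' = DIFFER
Total differences: 3

3


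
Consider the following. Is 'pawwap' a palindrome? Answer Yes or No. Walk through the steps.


Forward: 'pawwap'
Reversed: 'pawwap'
They are identical.

Yes


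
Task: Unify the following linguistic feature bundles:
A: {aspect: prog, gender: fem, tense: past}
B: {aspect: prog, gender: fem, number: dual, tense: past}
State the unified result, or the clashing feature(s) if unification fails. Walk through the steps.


Compare features:
aspect: A=prog vs B=prog -> unified: prog
gender: A=fem vs B=fem -> unified: fem
number: A=_ vs B=dual -> unified: dual
tense: A=past vs B=past -> unified: past
No clashes found.

Unified: {aspect: prog, gender: fem, number: dual, tense: past}


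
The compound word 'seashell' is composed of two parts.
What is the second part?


Split 'seashell' into 'sea' + 'shell'. The second part is 'shell'.

shell


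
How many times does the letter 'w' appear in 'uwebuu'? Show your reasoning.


Letter 'w' in 'uwebuu': found at position(s) 2 = 1 occurrence(s).

1


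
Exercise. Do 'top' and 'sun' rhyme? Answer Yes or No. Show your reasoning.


Rime (stressed vowel + following sounds) of 'top': -op = /ɒp/
Rime of 'sun': -un = /ʌn/
/ɒp/ and /ʌn/ are different ending sounds, so the words do not rhyme.

No


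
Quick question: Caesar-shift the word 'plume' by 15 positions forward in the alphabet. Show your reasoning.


Shift each letter by 15: p -> e, l -> a, u -> j, m -> b, e -> t. Result: 'eajbt'.

eajbt


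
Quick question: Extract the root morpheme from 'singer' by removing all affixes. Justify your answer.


Remove suffix '-er' from 'singer' to get root 'sing'.

sing


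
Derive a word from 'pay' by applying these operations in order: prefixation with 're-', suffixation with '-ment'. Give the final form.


Step 1: Add prefix 're-' to 'pay' = 'repay'
Step 2: Add suffix '-ment' to 'repay' = 'repayment'

repayment


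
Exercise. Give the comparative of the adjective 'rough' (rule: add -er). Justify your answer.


Apply comparative formation (add -er): 'rough' -> 'rougher'.

rougher


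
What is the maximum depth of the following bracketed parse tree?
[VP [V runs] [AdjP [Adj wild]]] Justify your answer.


Count bracket nesting levels:
'[' at pos 0: depth = 1
'[' at pos 4: depth = 2
'[' at pos 13: depth = 2
'[' at pos 19: depth = 3
Maximum depth reached: 3

3


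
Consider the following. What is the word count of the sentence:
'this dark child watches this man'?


Split into words: this | dark | child | watches | this | man = 6 words.

6


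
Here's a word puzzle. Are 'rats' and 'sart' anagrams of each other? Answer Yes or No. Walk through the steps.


Sorted letters of 'rats': 'arst'
Sorted letters of 'sart': 'arst'
They match.

Yes


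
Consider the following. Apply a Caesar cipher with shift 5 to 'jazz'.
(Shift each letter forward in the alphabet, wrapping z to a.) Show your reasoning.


Shift each letter by 5: j -> o, a -> f, z -> e, z -> e. Result: 'ofee'.

ofee


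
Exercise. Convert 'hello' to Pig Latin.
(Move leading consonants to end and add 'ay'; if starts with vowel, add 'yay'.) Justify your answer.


'hello': move consonant cluster 'h' to end and add 'ay': 'ellohay'.

ellohay


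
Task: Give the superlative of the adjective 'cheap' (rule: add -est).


Apply superlative formation (add -est): 'cheap' -> 'cheapest'.

cheapest


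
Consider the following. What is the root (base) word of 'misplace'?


Remove prefix 'mis' from 'misplace' to get root 'place'.

place


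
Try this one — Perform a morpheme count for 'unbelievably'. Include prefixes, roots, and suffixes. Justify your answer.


Decomposition: un- (prefix) + believe (root) + -able (suffix) + -ly (suffix) = 4 morpheme(s)

4 morphemes


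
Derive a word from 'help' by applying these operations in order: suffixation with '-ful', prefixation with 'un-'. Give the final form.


Step 1: Add suffix '-ful' to 'help' = 'helpful'
Step 2: Add prefix 'un-' to 'helpful' = 'unhelpful'

unhelpful


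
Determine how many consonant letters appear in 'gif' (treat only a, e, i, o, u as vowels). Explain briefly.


Consonants in 'gif': g, f = 2 consonants.

2


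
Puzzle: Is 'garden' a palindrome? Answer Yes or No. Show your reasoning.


Forward: 'garden'
Reversed: 'nedrag'
They differ.

No


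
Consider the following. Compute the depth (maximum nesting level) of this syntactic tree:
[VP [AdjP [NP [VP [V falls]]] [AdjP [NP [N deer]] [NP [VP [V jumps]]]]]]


Count bracket nesting levels:
'[' at pos 0: depth = 1
'[' at pos 4: depth = 2
'[' at pos 10: depth = 3
'[' at pos 14: depth = 4
'[' at pos 18: depth = 5
'[' at pos 30: depth = 3
'[' at pos 36: depth = 4
'[' at pos 40: depth = 5
'[' at pos 50: depth = 4
'[' at pos 54: depth = 5
'[' at pos 58: depth = 6
Maximum depth reached: 6

6


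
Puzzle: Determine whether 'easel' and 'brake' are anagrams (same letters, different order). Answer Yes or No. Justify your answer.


Sorted letters of 'easel': 'aeels'
Sorted letters of 'brake': 'abekr'
They do not match.

No


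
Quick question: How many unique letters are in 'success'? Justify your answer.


Unique letters in 'success': {c, e, s, u} = 4 distinct letters.

4


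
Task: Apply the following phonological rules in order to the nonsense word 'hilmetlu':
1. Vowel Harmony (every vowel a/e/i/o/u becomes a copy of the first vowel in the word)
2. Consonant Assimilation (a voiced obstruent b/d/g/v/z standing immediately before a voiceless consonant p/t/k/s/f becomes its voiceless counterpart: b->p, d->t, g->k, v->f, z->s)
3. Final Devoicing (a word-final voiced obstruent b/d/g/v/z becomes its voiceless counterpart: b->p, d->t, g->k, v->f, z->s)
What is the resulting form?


Starting form: 'hilmetlu'
Rule 1: Vowel Harmony: all vowels become 'i' (matching first vowel). 'hilmetlu' -> 'hilmitli'
Rule 2: Consonant Assimilation: no voiced obstruent (b/d/g/v/z) stands immediately before a voiceless consonant (p/t/k/s/f). No change.
Rule 3: Final Devoicing: the word ends in the vowel 'i', not a consonant. No change.
Final form: 'hilmitli'

hilmitli


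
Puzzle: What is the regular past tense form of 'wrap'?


Apply rule: Double final consonant and add -ed. 'wrap' becomes 'wrapped'.

wrapped


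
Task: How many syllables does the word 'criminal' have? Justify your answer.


Break 'criminal' into syllables: crim-i-nal -> crim | i | nal = 3 syllables

3 syllables


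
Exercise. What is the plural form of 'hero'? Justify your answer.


Apply rule: Add -es (consonant + o). 'hero' becomes 'heroes'.

heroes


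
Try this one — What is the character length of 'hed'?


Spell out 'hed' and number each letter: h(1), e(2), d(3). Total: 3 letters.

3


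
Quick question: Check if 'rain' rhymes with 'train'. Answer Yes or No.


Rime (stressed vowel + following sounds) of 'rain': -ain = /eɪn/
Rime of 'train': -ain = /eɪn/
/eɪn/ and /eɪn/ are the same ending sound, so the words rhyme.

Yes


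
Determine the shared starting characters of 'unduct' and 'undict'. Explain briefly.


Compare from the start: 3 characters match: 'und'. Mismatch at position 4: 'u' vs 'i'.

und


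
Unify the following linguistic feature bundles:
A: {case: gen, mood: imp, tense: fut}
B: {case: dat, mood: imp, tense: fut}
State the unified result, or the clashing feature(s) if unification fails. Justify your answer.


Compare features:
case: A=gen vs B=dat -> CLASH
mood: A=imp vs B=imp -> unified: imp
tense: A=fut vs B=fut -> unified: fut
Clash detected on feature 'case' (gen vs dat); unification fails.

CLASH on 'case' (gen vs dat)


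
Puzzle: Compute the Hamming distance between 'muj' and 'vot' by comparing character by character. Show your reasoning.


Alignment:
Position 1: 'm' vs 'v' = DIFFER
Position 2: 'u' vs 'o' = DIFFER
Position 3: 'j' vs 't' = DIFFER
Total differences: 3

3


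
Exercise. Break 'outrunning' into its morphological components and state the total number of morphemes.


Step 1: Identify prefix: 'out' (meaning: surpass)
Step 2: Identify root: 'run'
Step 3: Identify suffix(es): 'ing'
Decomposition: out- (prefix: surpass) + run (root) + -ing (suffix: ongoing action)
Total morphemes: 3

3 morphemes (out- (prefix: surpass) + run (root) + -ing (suffix: ongoing action))


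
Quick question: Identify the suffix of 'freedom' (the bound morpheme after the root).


The word 'freedom' = 'free' (root) + '-dom' (suffix). The suffix is '-dom'.

dom


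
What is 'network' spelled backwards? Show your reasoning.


Reverse 'network' character by character: 'krowten'.

krowten


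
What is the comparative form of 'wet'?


Apply comparative formation (double final consonant, add -er): 'wet' -> 'wetter'.

wetter


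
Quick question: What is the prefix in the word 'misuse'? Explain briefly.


The word 'misuse' = 'mis' (prefix) + 'use' (root). The prefix is 'mis'.

mis


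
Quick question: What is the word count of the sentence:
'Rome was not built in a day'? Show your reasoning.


Split into words: Rome | was | not | built | in | a | day = 7 words.

7


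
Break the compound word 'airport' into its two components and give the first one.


Split 'airport' into 'air' + 'port'. The first part is 'air'.

air


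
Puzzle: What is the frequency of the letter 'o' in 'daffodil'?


Letter 'o' in 'daffodil': found at position(s) 5 = 1 occurrence(s).

1


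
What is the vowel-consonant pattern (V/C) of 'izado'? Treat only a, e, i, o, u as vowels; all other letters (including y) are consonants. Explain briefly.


Letter mapping: i = V, z = C, a = V, d = C, o = V.

VCVCV


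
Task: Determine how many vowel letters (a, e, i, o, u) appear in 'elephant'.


Vowels in 'elephant': e, e, a = 3 vowels.

3


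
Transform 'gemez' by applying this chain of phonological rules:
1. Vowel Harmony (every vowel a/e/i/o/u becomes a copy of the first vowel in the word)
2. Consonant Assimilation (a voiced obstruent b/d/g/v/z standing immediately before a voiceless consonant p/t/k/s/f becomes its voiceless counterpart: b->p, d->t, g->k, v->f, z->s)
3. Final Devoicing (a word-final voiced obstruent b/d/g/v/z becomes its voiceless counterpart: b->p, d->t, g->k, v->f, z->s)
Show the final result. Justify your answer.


Starting form: 'gemez'
Rule 1: Vowel Harmony: all vowels already match. No change.
Rule 2: Consonant Assimilation: no voiced obstruent (b/d/g/v/z) stands immediately before a voiceless consonant (p/t/k/s/f). No change.
Rule 3: Final Devoicing: word-final voiced obstruent 'z' becomes voiceless 's'. 'gemez' -> 'gemes'
Final form: 'gemes'

gemes


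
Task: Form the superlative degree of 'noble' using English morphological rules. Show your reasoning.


Apply superlative formation (ends in e: add -st): 'noble' -> 'noblest'.

noblest


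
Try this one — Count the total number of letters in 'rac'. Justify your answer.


Spell out 'rac' and number each letter: r(1), a(2), c(3). Total: 3 letters.

3


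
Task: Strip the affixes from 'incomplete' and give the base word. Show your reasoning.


Remove prefix 'in' from 'incomplete' to get root 'complete'.

complete


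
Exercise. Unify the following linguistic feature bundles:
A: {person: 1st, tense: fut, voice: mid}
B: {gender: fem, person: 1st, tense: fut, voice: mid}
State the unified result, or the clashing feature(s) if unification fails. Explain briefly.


Compare features:
gender: A=_ vs B=fem -> unified: fem
person: A=1st vs B=1st -> unified: 1st
tense: A=fut vs B=fut -> unified: fut
voice: A=mid vs B=mid -> unified: mid
No clashes found.

Unified: {gender: fem, person: 1st, tense: fut, voice: mid}


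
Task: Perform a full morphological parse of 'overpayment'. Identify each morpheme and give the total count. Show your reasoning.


Step 1: Identify prefix: 'over' (meaning: excessively)
Step 2: Identify root: 'pay'
Step 3: Identify suffix(es): 'ment'
Decomposition: over- (prefix: excessively) + pay (root) + -ment (suffix: action/result)
Total morphemes: 3

3 morphemes (over- (prefix: excessively) + pay (root) + -ment (suffix: action/result))


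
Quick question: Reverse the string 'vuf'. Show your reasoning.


Reverse 'vuf' character by character: 'fuv'.

fuv


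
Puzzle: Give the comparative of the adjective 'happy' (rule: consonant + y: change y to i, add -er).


Apply comparative formation (consonant + y: change y to i, add -er): 'happy' -> 'happier'.

happier


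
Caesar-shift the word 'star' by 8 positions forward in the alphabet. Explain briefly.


Shift each letter by 8: s -> a, t -> b, a -> i, r -> z. Result: 'abiz'.

abiz


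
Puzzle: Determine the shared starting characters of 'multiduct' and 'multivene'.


Compare from the start: 5 characters match: 'multi'. Mismatch at position 6: 'd' vs 'v'.

multi


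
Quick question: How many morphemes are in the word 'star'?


Decomposition: star (free morpheme) = 1 morpheme(s)

1 morphemes


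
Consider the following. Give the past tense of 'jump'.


Apply rule: Add -ed. 'jump' becomes 'jumped'.

jumped


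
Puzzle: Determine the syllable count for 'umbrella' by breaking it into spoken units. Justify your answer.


Break 'umbrella' into syllables: um-brel-la -> um | brel | la = 3 syllables

3 syllables


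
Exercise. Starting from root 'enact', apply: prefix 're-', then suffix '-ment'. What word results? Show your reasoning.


Step 1: Add prefix 're-' to 'enact' = 'reenact'
Step 2: Add suffix '-ment' to 'reenact' = 'reenactment'

reenactment


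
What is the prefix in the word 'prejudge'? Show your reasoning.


The word 'prejudge' = 'pre' (prefix) + 'judge' (root). The prefix is 'pre'.

pre


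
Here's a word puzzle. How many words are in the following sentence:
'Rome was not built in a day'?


Split into words: Rome | was | not | built | in | a | day = 7 words.

7


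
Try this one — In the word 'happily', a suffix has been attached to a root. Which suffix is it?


The word 'happily' = 'happy' (root) + '-ly' (suffix). The suffix is '-ly'.

ly


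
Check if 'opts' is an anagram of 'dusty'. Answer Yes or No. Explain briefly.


Sorted letters of 'opts': 'opst'
Sorted letters of 'dusty': 'dstuy'
They do not match.

No


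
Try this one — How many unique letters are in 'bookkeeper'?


Unique letters in 'bookkeeper': {b, e, k, o, p, r} = 6 distinct letters.

6


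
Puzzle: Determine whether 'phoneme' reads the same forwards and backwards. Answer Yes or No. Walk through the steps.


Forward: 'phoneme'
Reversed: 'emenohp'
They differ.

No


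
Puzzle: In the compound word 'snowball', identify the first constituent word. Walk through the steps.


Split 'snowball' into 'snow' + 'ball'. The first part is 'snow'.

snow


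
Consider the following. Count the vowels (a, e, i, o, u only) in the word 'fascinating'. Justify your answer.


Vowels in 'fascinating': a, i, a, i = 4 vowels.

4


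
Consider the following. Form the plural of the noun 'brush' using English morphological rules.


Apply rule: Add -es (sibilant/fricative ending). 'brush' becomes 'brushes'.

brushes


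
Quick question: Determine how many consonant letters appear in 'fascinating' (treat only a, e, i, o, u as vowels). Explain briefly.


Consonants in 'fascinating': f, s, c, n, t, n, g = 7 consonants.

7


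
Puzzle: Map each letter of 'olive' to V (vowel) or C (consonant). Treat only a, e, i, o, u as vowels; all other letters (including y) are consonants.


Letter mapping: o = V, l = C, i = V, v = C, e = V.

VCVCV


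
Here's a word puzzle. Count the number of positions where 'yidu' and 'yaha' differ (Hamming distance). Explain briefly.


Alignment:
Position 1: 'y' vs 'y' = match
Position 2: 'i' vs 'a' = DIFFER
Position 3: 'd' vs 'h' = DIFFER
Position 4: 'u' vs 'a' = DIFFER
Total differences: 3

3


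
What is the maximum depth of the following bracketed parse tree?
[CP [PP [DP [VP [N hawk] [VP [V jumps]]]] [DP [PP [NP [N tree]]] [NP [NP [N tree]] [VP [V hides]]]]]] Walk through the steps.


Count bracket nesting levels:
'[' at pos 0: depth = 1
'[' at pos 4: depth = 2
'[' at pos 8: depth = 3
'[' at pos 12: depth = 4
'[' at pos 16: depth = 5
'[' at pos 25: depth = 5
'[' at pos 29: depth = 6
'[' at pos 42: depth = 3
'[' at pos 46: depth = 4
'[' at pos 50: depth = 5
'[' at pos 54: depth = 6
'[' at pos 65: depth = 4
'[' at pos 69: depth = 5
'[' at pos 73: depth = 6
'[' at pos 83: depth = 5
'[' at pos 87: depth = 6
Maximum depth reached: 6

6


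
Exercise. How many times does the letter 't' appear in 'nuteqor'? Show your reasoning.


Letter 't' in 'nuteqor': found at position(s) 3 = 1 occurrence(s).

1


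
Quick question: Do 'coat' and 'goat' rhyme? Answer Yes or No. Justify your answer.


Rime (stressed vowel + following sounds) of 'coat': -oat = /oʊt/
Rime of 'goat': -oat = /oʊt/
/oʊt/ and /oʊt/ are the same ending sound, so the words rhyme.

Yes


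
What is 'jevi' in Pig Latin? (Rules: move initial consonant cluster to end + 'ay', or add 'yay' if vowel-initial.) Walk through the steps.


'jevi': move consonant cluster 'j' to end and add 'ay': 'evijay'.

evijay


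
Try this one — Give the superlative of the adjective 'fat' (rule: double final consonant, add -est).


Apply superlative formation (double final consonant, add -est): 'fat' -> 'fattest'.

fattest


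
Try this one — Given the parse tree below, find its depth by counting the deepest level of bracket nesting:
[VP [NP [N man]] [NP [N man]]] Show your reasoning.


Count bracket nesting levels:
'[' at pos 0: depth = 1
'[' at pos 4: depth = 2
'[' at pos 8: depth = 3
'[' at pos 17: depth = 2
'[' at pos 21: depth = 3
Maximum depth reached: 3

3


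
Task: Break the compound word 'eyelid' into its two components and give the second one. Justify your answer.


Split 'eyelid' into 'eye' + 'lid'. The second part is 'lid'.

lid


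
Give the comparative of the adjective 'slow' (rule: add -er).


Apply comparative formation (add -er): 'slow' -> 'slower'.

slower


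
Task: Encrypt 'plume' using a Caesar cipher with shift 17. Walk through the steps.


Shift each letter by 17: p -> g, l -> c, u -> l, m -> d, e -> v. Result: 'gcldv'.

gcldv


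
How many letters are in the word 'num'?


Spell out 'num' and number each letter: n(1), u(2), m(3). Total: 3 letters.

3


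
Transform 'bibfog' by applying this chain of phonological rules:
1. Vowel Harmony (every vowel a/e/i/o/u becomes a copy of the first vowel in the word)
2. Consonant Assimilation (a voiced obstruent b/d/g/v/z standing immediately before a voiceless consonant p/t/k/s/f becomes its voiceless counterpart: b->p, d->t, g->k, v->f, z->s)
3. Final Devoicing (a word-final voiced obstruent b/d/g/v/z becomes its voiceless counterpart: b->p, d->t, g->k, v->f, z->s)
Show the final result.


Starting form: 'bibfog'
Rule 1: Vowel Harmony: all vowels become 'i' (matching first vowel). 'bibfog' -> 'bibfig'
Rule 2: Consonant Assimilation: voiced obstruent before voiceless consonant becomes voiceless ('bf' -> 'pf'). 'bibfig' -> 'bipfig'
Rule 3: Final Devoicing: word-final voiced obstruent 'g' becomes voiceless 'k'. 'bipfig' -> 'bipfik'
Final form: 'bipfik'

bipfik


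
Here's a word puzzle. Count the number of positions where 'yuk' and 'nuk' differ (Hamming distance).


Alignment:
Position 1: 'y' vs 'n' = DIFFER
Position 2: 'u' vs 'u' = match
Position 3: 'k' vs 'k' = match
Total differences: 1

1


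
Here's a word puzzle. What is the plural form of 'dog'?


Apply rule: Add -s. 'dog' becomes 'dogs'.

dogs


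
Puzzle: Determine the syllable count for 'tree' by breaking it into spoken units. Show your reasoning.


Break 'tree' into syllables: tree -> tree = 1 syllable

1 syllable


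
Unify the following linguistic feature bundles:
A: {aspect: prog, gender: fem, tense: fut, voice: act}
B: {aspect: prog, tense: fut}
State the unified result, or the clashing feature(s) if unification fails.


Compare features:
aspect: A=prog vs B=prog -> unified: prog
gender: A=fem vs B=_ -> unified: fem
tense: A=fut vs B=fut -> unified: fut
voice: A=act vs B=_ -> unified: act
No clashes found.

Unified: {aspect: prog, gender: fem, tense: fut, voice: act}


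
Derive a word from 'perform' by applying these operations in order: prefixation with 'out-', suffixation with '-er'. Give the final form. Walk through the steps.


Step 1: Add prefix 'out-' to 'perform' = 'outperform'
Step 2: Add suffix '-er' to 'outperform' = 'outperformer'

outperformer


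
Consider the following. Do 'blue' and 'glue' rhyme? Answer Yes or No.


Rime (stressed vowel + following sounds) of 'blue': -ue = /uː/
Rime of 'glue': -ue = /uː/
/uː/ and /uː/ are the same ending sound, so the words rhyme.

Yes


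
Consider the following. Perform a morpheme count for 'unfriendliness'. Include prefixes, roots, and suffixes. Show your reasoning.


Decomposition: un- (prefix) + friend (root) + -ly (suffix) + -ness (suffix) = 4 morpheme(s)

4 morphemes


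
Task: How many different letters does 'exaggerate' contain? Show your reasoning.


Unique letters in 'exaggerate': {a, e, g, r, t, x} = 6 distinct letters.

6


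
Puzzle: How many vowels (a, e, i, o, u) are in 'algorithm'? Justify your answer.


Vowels in 'algorithm': a, o, i = 3 vowels.

3


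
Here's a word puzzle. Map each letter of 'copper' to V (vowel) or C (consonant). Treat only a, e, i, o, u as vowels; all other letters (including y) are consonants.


Letter mapping: c = C, o = V, p = C, p = C, e = V, r = C.

CVCCVC


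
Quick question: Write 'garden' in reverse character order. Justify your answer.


Reverse 'garden' character by character: 'nedrag'.

nedrag


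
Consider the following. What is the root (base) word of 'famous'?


Remove suffix '-ous' from 'famous' to get root 'fame'.

fame


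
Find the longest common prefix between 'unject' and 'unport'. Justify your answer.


Compare from the start: 2 characters match: 'un'. Mismatch at position 3: 'j' vs 'p'.

un


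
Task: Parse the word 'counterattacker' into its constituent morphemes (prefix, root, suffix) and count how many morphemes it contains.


Step 1: Identify prefix: 'counter' (meaning: against)
Step 2: Identify root: 'attack'
Step 3: Identify suffix(es): 'er'
Decomposition: counter- (prefix: against) + attack (root) + -er (suffix: one who)
Total morphemes: 3

3 morphemes (counter- (prefix: against) + attack (root) + -er (suffix: one who))


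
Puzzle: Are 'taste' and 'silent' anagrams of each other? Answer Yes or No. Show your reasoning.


Sorted letters of 'taste': 'aestt'
Sorted letters of 'silent': 'eilnst'
They do not match.

No


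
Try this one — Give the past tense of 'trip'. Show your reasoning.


Apply rule: Double final consonant and add -ed. 'trip' becomes 'tripped'.

tripped


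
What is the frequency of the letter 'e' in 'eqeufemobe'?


Letter 'e' in 'eqeufemobe': found at position(s) 1, 3, 6, 10 = 4 occurrence(s).

4


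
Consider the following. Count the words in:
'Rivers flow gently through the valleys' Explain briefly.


Split into words: Rivers | flow | gently | through | the | valleys = 6 words.

6


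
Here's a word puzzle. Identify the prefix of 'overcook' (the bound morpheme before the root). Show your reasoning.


The word 'overcook' = 'over' (prefix) + 'cook' (root). The prefix is 'over'.

over


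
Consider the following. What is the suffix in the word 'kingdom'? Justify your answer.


The word 'kingdom' = 'king' (root) + '-dom' (suffix). The suffix is '-dom'.

dom


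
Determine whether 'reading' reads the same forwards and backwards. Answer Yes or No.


Forward: 'reading'
Reversed: 'gnidaer'
They differ.

No


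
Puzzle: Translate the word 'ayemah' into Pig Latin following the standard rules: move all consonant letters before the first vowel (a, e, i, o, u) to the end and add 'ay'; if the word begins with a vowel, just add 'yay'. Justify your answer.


'ayemah' starts with a vowel, so add 'yay': 'ayemahyay'.

ayemahyay


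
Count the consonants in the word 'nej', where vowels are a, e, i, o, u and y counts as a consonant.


Consonants in 'nej': n, j = 2 consonants.

2


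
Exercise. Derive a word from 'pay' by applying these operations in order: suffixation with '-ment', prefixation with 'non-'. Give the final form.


Step 1: Add suffix '-ment' to 'pay' = 'payment'
Step 2: Add prefix 'non-' to 'payment' = 'nonpayment'

nonpayment


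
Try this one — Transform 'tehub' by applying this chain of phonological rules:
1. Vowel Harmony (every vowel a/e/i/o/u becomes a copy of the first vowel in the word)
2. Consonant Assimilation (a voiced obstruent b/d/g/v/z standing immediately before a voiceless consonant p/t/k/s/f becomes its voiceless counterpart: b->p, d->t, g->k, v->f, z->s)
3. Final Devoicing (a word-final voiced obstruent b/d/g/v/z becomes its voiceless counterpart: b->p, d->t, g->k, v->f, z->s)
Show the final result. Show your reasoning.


Starting form: 'tehub'
Rule 1: Vowel Harmony: all vowels become 'e' (matching first vowel). 'tehub' -> 'teheb'
Rule 2: Consonant Assimilation: no voiced obstruent (b/d/g/v/z) stands immediately before a voiceless consonant (p/t/k/s/f). No change.
Rule 3: Final Devoicing: word-final voiced obstruent 'b' becomes voiceless 'p'. 'teheb' -> 'tehep'
Final form: 'tehep'

tehep


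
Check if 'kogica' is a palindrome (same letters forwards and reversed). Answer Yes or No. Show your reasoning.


Forward: 'kogica'
Reversed: 'acigok'
They differ.

No


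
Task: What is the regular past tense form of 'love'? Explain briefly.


Apply rule: Add -d (word ends in -e). 'love' becomes 'loved'.

loved


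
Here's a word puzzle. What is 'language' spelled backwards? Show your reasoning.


Reverse 'language' character by character: 'egaugnal'.

egaugnal


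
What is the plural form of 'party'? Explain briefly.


Apply rule: Change -y to -ies (consonant + y). 'party' becomes 'parties'.

parties


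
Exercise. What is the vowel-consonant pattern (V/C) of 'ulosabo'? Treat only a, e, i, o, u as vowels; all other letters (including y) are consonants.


Letter mapping: u = V, l = C, o = V, s = C, a = V, b = C, o = V.

VCVCVCV


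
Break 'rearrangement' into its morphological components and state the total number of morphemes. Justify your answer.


Step 1: Identify prefix: 're' (meaning: again)
Step 2: Identify root: 'arrange'
Step 3: Identify suffix(es): 'ment'
Decomposition: re- (prefix: again) + arrange (root) + -ment (suffix: action/result)
Total morphemes: 3

3 morphemes (re- (prefix: again) + arrange (root) + -ment (suffix: action/result))


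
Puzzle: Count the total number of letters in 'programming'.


Spell out 'programming' and number each letter: p(1), r(2), o(3), g(4), r(5), a(6), m(7), m(8), i(9), n(10), g(11). Total: 11 letters.

11


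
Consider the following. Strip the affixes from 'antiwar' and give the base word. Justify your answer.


Remove prefix 'anti' from 'antiwar' to get root 'war'.

war


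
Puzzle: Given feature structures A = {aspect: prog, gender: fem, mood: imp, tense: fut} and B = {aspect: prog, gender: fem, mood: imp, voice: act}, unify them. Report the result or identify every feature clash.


Compare features:
aspect: A=prog vs B=prog -> unified: prog
gender: A=fem vs B=fem -> unified: fem
mood: A=imp vs B=imp -> unified: imp
tense: A=fut vs B=_ -> unified: fut
voice: A=_ vs B=act -> unified: act
No clashes found.

Unified: {aspect: prog, gender: fem, mood: imp, tense: fut, voice: act}


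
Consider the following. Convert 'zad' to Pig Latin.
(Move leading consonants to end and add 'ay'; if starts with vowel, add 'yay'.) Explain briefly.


'zad': move consonant cluster 'z' to end and add 'ay': 'adzay'.

adzay


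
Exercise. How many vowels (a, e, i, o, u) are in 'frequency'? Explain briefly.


Vowels in 'frequency': e, u, e = 3 vowels.

3


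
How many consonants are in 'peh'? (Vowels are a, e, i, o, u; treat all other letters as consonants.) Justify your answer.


Consonants in 'peh': p, h = 2 consonants.

2


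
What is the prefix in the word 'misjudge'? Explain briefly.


The word 'misjudge' = 'mis' (prefix) + 'judge' (root). The prefix is 'mis'.

mis


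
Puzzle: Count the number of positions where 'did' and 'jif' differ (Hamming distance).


Alignment:
Position 1: 'd' vs 'j' = DIFFER
Position 2: 'i' vs 'i' = match
Position 3: 'd' vs 'f' = DIFFER
Total differences: 2

2


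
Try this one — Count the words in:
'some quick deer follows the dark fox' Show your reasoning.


Split into words: some | quick | deer | follows | the | dark | fox = 7 words.

7


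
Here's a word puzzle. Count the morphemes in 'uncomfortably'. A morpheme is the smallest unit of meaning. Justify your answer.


Decomposition: un- (prefix) + comfort (root) + -able (suffix) + -ly (suffix) = 4 morpheme(s)

4 morphemes


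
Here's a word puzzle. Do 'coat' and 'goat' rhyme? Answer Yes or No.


Rime (stressed vowel + following sounds) of 'coat': -oat = /oʊt/
Rime of 'goat': -oat = /oʊt/
/oʊt/ and /oʊt/ are the same ending sound, so the words rhyme.

Yes


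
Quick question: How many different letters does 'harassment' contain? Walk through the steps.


Unique letters in 'harassment': {a, e, h, m, n, r, s, t} = 8 distinct letters.

8


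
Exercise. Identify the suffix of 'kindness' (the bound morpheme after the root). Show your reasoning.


The word 'kindness' = 'kind' (root) + '-ness' (suffix). The suffix is '-ness'.

ness
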